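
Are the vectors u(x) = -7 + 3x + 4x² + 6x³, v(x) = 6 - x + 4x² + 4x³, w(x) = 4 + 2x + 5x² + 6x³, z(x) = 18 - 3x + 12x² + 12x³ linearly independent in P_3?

Take coordinates with respect to the standard basis {1, x, …, x³}.
One vector is a scalar multiple of another, so the set is dependent.

linearly dependent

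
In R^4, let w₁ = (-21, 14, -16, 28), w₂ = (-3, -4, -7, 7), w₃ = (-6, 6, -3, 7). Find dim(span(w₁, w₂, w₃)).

2

Apply Gaussian elimination to the matrix whose rows are w₁, w₂, w₃.
The echelon form has 2 nonzero rows, so the rank is 2.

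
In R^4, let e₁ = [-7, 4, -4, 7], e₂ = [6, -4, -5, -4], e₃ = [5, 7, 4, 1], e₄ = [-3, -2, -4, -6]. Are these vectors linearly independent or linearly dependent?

The matrix [e₁|e₂|e₃|e₄] has determinant 4189.
A nonzero determinant means the columns are linearly independent.

linearly independent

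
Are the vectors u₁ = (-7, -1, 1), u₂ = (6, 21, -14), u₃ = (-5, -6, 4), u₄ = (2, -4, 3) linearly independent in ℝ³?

There are 4 vectors in a 3-dimensional space, so they cannot be linearly independent.

linearly dependent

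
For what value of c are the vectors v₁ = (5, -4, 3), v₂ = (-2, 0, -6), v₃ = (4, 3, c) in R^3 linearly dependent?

c = 21

Dependence holds iff the 3×3 matrix [v₁ v₂ v₃] is singular.
Cofactor expansion gives det = 168 - 8*c.
Solving 168 - 8*c = 0 yields c = 21.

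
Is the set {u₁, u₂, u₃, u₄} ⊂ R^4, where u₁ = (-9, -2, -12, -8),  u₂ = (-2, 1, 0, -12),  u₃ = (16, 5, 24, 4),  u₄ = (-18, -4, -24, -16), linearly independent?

linearly dependent

The matrix [u₁|u₂|u₃|u₄] has determinant 0.
A zero determinant means the columns are linearly dependent.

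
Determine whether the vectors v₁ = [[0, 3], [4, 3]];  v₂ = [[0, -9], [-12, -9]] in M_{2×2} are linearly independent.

Write each element as a coordinate vector in ℝ⁴ using {E₁₁, E₁₂, E₂₁, E₂₂}.
Place the vectors as rows of a 2×4 matrix and reduce to echelon form.
The reduction yields 1 nonzero row, so the rank is 1.
Since rank 1 < 2, the set is linearly dependent.

linearly dependent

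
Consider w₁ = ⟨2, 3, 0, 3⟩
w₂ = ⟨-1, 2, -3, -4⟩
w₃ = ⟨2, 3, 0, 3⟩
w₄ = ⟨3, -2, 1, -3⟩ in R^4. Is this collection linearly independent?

Form the 4×4 matrix with these as columns; its determinant is 0.
A zero determinant means the columns are linearly dependent.
Indeed w₁ - w₃ = 0.

linearly dependent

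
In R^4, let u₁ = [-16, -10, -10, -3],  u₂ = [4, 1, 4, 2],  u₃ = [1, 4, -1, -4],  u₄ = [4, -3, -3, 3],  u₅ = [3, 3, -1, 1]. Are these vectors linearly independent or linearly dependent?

There are 5 vectors in a 4-dimensional space, so they cannot be linearly independent.

linearly dependent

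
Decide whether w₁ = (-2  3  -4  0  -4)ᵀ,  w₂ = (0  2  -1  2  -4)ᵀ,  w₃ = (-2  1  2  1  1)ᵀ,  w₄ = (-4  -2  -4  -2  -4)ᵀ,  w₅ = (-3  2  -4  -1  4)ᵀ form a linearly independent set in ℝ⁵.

linearly independent

Row-reduce the matrix whose columns are w₁, w₂, w₃, w₄, w₅.
The reduction yields 5 nonzero rows, so the rank is 5.
Since rank = 5 (the number of vectors), the set is linearly independent.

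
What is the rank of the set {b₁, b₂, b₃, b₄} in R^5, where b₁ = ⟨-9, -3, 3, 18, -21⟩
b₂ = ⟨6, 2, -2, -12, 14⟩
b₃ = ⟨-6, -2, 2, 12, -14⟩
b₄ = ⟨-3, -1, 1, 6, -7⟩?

1

Put the 5×4 matrix [b₁|b₂|b₃|b₄] into echelon form.
The echelon form has 1 nonzero row, so the rank is 1.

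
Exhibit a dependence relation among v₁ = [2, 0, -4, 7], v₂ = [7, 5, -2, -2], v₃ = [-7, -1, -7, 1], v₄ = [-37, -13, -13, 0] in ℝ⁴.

Row-reduce the matrix with v₁, v₂, v₃, v₄ as columns; the null space gives the coefficients.
A generator of the null space is (1, 2, -3, 1).

v₁ + 2v₂ - 3v₃ + v₄ = 0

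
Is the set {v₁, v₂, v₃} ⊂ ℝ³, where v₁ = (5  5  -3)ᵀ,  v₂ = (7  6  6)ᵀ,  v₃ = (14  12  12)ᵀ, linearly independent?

linearly dependent

One vector is a scalar multiple of another, so the set is dependent.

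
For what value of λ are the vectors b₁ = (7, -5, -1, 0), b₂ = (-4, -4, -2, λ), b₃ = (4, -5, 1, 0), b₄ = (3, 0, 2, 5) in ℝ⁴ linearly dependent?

λ = -19/2

Place the vectors as rows of a 4×4 matrix; dependence ⇔ determinant zero.
Expanding, det = -60*λ - 570.
Solving -60*λ - 570 = 0 yields λ = -19/2.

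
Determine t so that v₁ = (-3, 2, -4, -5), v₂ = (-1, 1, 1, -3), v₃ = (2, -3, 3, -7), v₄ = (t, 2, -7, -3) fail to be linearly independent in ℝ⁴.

The set is linearly dependent precisely when det[v₁; v₂; v₃; v₄] = 0.
Cofactor expansion gives det = 90*t + 297.
This vanishes exactly when t = -33/10.

t = -33/10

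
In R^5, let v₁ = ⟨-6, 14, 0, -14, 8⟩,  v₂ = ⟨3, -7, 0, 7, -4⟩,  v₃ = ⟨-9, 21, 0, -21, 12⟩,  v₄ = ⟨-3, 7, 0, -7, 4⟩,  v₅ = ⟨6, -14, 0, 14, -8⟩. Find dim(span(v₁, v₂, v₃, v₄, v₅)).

1

Row-reduce the 5×5 matrix with these as rows.
The echelon form has 1 nonzero row, so the rank is 1.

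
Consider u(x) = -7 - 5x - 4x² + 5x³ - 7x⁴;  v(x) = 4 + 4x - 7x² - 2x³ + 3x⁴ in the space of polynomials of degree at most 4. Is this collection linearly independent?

Write each element as a coordinate vector in ℝ⁵ using {1, x, …, x⁴}.
Row-reduce the matrix whose columns are u, v.
The reduction yields 2 nonzero rows, so the rank is 2.
Since rank = 2 (the number of vectors), the set is linearly independent.

linearly independent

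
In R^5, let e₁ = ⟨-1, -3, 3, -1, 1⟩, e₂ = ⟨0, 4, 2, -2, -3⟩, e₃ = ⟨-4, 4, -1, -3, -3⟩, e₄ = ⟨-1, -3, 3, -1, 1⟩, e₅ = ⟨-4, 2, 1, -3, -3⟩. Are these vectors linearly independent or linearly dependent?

linearly dependent

Two of the vectors are equal, giving an immediate dependence.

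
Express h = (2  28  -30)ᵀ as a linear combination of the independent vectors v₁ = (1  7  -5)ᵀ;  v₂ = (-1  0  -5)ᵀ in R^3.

h = 4v₁ + 2v₂

Solve the system with v₁, v₂ as columns and h as the right-hand side.
Back-substitution yields (α₁, α₂) = (4, 2).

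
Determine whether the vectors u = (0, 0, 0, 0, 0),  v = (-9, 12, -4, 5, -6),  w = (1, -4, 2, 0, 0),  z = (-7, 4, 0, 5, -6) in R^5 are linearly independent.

linearly dependent

One of the vectors is the zero vector, so the set is linearly dependent.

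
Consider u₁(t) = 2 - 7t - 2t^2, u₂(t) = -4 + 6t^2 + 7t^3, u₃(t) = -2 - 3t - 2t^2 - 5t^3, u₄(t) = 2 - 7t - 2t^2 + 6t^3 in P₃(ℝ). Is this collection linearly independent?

linearly independent

Take coordinates with respect to the standard basis {1, t, …, t^3}.
Place the vectors as rows of a 4×4 matrix and reduce to echelon form.
The reduction yields 4 nonzero rows, so the rank is 4.
Since rank = 4 (the number of vectors), the set is linearly independent.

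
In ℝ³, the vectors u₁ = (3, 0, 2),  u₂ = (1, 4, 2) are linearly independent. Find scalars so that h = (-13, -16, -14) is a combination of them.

Solve the system with u₁, u₂ as columns and h as the right-hand side.
Back-substitution yields (α₁, α₂) = (-3, -4).

h = -3u₁ - 4u₂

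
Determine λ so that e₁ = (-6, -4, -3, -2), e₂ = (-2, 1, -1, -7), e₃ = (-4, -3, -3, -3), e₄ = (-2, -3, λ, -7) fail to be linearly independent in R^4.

Dependence holds iff the 4×4 matrix [e₁ e₂ e₃ e₄] is singular.
Cofactor expansion gives det = -36*λ - 188.
Solving -36*λ - 188 = 0 yields λ = -47/9.

λ = -47/9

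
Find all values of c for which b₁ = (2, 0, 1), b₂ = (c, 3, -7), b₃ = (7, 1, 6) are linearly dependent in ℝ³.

Dependence holds iff the 3×3 matrix [b₁ b₂ b₃] is singular.
The determinant works out to c + 29.
Setting this to zero gives c = -29.

c = -29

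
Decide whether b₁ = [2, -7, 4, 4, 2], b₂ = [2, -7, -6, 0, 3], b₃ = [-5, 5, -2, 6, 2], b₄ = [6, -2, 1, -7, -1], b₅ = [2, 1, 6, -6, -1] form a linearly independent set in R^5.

Row-reduce the matrix whose columns are b₁, b₂, b₃, b₄, b₅.
The reduction yields 5 nonzero rows, so the rank is 5.
Since rank = 5 (the number of vectors), the set is linearly independent.

linearly independent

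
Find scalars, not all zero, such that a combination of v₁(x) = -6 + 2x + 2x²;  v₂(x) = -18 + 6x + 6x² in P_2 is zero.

3v₁ - v₂ = 0

Write each element as a vector in ℝ³ using {1, x, x²}.
Write the vectors as columns of a matrix and find a nonzero vector in its null space.
One solution (up to scaling) is (3, -1).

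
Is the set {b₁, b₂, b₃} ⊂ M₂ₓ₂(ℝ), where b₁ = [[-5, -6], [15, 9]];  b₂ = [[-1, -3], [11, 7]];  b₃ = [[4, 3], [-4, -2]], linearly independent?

linearly dependent

Write each element as a coordinate vector in ℝ⁴ using {E₁₁, E₁₂, E₂₁, E₂₂}.
Row-reduce the matrix whose columns are b₁, b₂, b₃.
The reduction yields 2 nonzero rows, so the rank is 2.
Since rank 2 < 3, the set is linearly dependent.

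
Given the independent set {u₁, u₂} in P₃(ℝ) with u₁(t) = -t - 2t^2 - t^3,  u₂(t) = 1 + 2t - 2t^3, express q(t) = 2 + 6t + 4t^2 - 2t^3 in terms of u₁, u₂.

Identify each element with its coordinate vector in ℝ⁴ via {1, t, …, t^3}.
Write q = α₁u₁ + α₂u₂ and equate components.
The system has the unique solution (α₁, α₂) = (-2, 2).

q = -2u₁ + 2u₂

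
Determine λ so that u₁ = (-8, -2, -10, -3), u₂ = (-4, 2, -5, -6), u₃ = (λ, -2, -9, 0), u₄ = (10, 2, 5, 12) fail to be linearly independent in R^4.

The vectors are dependent exactly when the determinant of the matrix with rows u₁, u₂, u₃, u₄ vanishes.
The determinant works out to 360*λ + 2160.
This vanishes exactly when λ = -6.

λ = -6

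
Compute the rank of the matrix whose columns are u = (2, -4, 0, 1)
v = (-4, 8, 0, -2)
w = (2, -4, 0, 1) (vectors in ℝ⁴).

1

Put the 4×3 matrix [u|v|w] into echelon form.
Exactly 1 pivot survives; hence the rank is 1.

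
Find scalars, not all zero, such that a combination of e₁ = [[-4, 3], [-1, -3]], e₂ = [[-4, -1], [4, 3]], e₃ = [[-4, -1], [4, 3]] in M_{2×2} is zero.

e₂ - e₃ = 0

Pass to coordinate vectors relative to the basis {E₁₁, E₁₂, E₂₁, E₂₂}.
Row-reduce the matrix with e₁, e₂, e₃ as columns; the null space gives the coefficients.
A generator of the null space is (0, 1, -1).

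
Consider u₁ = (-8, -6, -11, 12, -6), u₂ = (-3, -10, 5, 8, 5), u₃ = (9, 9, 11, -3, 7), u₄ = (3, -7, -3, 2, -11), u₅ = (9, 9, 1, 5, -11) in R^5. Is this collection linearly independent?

Form the 5×5 matrix with these as columns; its determinant is -82266.
A nonzero determinant means the columns are linearly independent.

linearly independent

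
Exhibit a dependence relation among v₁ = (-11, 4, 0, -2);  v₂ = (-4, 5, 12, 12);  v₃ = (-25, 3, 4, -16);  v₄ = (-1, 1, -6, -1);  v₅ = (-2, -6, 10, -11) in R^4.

Solve the homogeneous system with v₁, v₂, v₃, v₄, v₅ as columns by row-reducing the coefficient matrix.
The free variable yields coefficients (2, 0, -1, 1, 1) (any nonzero multiple also works).

2v₁ - v₃ + v₄ + v₅ = 0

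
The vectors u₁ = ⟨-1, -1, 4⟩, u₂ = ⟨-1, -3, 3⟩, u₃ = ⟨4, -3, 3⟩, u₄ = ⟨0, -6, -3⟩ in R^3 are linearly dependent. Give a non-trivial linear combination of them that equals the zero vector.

3u₁ - 3u₂ + u₄ = 0

Write the vectors as columns of a matrix and find a nonzero vector in its null space.
The free variable yields coefficients (3, -3, 0, 1) (any nonzero multiple also works).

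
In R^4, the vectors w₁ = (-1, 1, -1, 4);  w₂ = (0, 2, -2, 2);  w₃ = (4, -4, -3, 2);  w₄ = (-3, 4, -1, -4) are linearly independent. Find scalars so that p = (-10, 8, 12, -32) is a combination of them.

p = -4w₁ - 2w₂ - 2w₃ + 2w₄

Write p = c₁w₁ + … + c₄w₄ and equate components.
Back-substitution yields (c₁, …, c₄) = (-4, -2, -2, 2).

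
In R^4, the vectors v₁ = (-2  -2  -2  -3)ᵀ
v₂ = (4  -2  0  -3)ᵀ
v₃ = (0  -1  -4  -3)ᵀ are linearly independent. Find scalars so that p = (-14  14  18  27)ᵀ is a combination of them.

p = -v₁ - 4v₂ - 4v₃

Set up the augmented matrix [v₁ | v₂ | v₃ | p] and row-reduce.
The system has the unique solution (c₁, c₂, c₃) = (-1, -4, -4).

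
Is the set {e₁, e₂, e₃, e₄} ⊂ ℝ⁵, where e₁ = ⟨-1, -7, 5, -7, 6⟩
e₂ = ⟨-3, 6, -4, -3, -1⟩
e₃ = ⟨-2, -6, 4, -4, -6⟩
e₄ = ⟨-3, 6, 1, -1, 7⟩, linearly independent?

linearly independent

Place the vectors as rows of a 4×5 matrix and reduce to echelon form.
The reduction yields 4 nonzero rows, so the rank is 4.
Since rank = 4 (the number of vectors), the set is linearly independent.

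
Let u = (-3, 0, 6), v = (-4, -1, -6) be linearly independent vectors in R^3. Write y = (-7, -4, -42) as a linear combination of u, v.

Solve the system with u, v as columns and y as the right-hand side.
Row-reducing the augmented matrix gives the unique coefficients (α₁, α₂) = (-3, 4).

y = -3u + 4v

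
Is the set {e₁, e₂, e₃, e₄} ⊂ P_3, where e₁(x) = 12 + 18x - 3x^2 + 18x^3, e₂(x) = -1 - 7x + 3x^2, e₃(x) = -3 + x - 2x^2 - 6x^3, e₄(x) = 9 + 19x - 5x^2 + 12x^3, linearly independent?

linearly dependent

Write each element as a coordinate vector in ℝ⁴ using {1, x, …, x^3}.
The matrix [e₁|e₂|e₃|e₄] has determinant 0.
A zero determinant means the columns are linearly dependent.
Indeed e₁ + 3e₂ + 3e₃ = 0.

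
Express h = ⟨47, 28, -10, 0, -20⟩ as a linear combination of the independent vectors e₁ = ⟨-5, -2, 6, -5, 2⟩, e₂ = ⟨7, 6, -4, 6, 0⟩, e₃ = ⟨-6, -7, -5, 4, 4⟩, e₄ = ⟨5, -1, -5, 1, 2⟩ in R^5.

h = -4e₁ - e₂ - 4e₃ + 2e₄

Set up the augmented matrix [e₁ | e₂ | e₃ | e₄ | h] and row-reduce.
Row-reducing the augmented matrix gives the unique coefficients (α₁, …, α₄) = (-4, -1, -4, 2).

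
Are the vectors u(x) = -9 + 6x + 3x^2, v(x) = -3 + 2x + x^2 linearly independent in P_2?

Take coordinates with respect to the standard basis {1, x, x^2}.
Row-reduce the matrix whose columns are u, v.
The reduction yields 1 nonzero row, so the rank is 1.
Since rank 1 < 2, the set is linearly dependent.
Indeed u - 3v = 0.

linearly dependent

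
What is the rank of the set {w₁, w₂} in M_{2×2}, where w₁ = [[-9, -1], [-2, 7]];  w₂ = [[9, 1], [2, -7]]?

rank 1

Use coordinates relative to {E₁₁, E₁₂, E₂₁, E₂₂}.
Put the 4×2 matrix [w₁|w₂] into echelon form.
Exactly 1 pivot survives; hence the rank is 1.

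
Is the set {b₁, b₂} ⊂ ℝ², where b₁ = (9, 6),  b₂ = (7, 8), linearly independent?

linearly independent

Form the 2×2 matrix with these as columns; its determinant is 30.
A nonzero determinant means the columns are linearly independent.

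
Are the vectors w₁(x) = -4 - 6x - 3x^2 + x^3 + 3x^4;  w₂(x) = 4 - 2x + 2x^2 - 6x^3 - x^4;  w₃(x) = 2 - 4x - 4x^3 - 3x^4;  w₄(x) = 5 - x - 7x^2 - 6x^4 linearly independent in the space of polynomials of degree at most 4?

linearly independent

Write each element as a coordinate vector in ℝ⁵ using {1, x, …, x^4}.
Place the vectors as rows of a 4×5 matrix and reduce to echelon form.
The reduction yields 4 nonzero rows, so the rank is 4.
Since rank = 4 (the number of vectors), the set is linearly independent.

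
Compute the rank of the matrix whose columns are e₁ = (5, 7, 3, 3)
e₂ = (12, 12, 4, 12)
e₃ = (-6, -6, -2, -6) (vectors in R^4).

rank 2

Form the matrix with e₁, e₂, e₃ as columns and reduce.
Reduction leaves 2 leading entries, giving rank 2.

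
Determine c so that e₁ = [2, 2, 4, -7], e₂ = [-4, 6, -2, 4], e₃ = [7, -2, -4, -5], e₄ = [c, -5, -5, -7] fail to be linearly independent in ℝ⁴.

c = 41/4

The vectors are dependent exactly when the determinant of the matrix with rows e₁, e₂, e₃, e₄ vanishes.
The determinant works out to 3444 - 336*c.
This vanishes exactly when c = 41/4.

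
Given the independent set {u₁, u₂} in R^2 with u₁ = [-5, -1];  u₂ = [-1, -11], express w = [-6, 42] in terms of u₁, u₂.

w = 2u₁ - 4u₂

Since u₁, u₂ are independent, the coefficients expressing w are uniquely determined by a linear system.
Row-reducing the augmented matrix gives the unique coefficients (a₁, a₂) = (2, -4).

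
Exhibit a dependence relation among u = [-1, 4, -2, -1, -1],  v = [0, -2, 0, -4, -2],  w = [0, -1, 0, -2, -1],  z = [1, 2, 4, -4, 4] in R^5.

v - 2w = 0

Set up α₁u + … + α₄z = 0 and solve the homogeneous system.
A generator of the null space is (0, 1, -2, 0).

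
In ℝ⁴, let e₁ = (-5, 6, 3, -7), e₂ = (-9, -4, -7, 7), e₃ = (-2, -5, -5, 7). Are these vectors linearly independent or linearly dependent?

linearly dependent

Row-reduce the matrix whose columns are e₁, e₂, e₃.
The reduction yields 2 nonzero rows, so the rank is 2.
Since rank 2 < 3, the set is linearly dependent.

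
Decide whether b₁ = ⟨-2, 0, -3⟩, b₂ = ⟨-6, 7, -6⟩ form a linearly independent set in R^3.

Place the vectors as rows of a 2×3 matrix and reduce to echelon form.
The reduction yields 2 nonzero rows, so the rank is 2.
Since rank = 2 (the number of vectors), the set is linearly independent.

linearly independent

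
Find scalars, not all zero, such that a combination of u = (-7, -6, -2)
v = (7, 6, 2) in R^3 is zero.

Set up α₁u + α₂v = 0 and solve the homogeneous system.
A generator of the null space is (1, 1).

u + v = 0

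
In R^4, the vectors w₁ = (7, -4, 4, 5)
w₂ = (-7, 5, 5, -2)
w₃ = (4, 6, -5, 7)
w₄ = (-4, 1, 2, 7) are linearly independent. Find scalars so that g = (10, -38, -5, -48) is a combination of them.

g = -w₁ - 3w₂ - 4w₃ - 3w₄

Write g = α₁w₁ + … + α₄w₄ and equate components.
The system has the unique solution (α₁, …, α₄) = (-1, -3, -4, -3).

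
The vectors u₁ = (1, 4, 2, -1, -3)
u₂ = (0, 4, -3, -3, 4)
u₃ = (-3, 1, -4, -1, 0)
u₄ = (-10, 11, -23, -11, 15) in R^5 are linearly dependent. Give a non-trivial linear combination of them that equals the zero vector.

Set up α₁u₁ + … + α₄u₄ = 0 and solve the homogeneous system.
One solution (up to scaling) is (1, -3, -3, 1).

u₁ - 3u₂ - 3u₃ + u₄ = 0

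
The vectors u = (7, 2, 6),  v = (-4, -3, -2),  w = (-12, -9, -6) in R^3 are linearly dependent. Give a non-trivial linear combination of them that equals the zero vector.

3v - w = 0

Set up α₁u + … + α₃w = 0 and solve the homogeneous system.
A generator of the null space is (0, 3, -1).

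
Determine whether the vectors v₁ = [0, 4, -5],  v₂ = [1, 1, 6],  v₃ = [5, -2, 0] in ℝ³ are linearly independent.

Form the 3×3 matrix with these as columns; its determinant is 155.
A nonzero determinant means the columns are linearly independent.

linearly independent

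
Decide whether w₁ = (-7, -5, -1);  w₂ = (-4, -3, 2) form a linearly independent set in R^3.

linearly independent

Place the vectors as rows of a 2×3 matrix and reduce to echelon form.
The reduction yields 2 nonzero rows, so the rank is 2.
Since rank = 2 (the number of vectors), the set is linearly independent.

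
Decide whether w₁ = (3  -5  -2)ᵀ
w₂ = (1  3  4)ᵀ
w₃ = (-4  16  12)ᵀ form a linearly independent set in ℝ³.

Place the vectors as rows of a 3×3 matrix and reduce to echelon form.
The reduction yields 2 nonzero rows, so the rank is 2.
Since rank 2 < 3, the set is linearly dependent.

linearly dependent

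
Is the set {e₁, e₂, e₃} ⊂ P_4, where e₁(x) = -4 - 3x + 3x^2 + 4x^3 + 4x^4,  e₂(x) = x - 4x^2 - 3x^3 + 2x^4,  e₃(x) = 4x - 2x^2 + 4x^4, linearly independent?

linearly independent

Take coordinates with respect to the standard basis {1, x, …, x^4}.
Row-reduce the matrix whose columns are e₁, e₂, e₃.
The reduction yields 3 nonzero rows, so the rank is 3.
Since rank = 3 (the number of vectors), the set is linearly independent.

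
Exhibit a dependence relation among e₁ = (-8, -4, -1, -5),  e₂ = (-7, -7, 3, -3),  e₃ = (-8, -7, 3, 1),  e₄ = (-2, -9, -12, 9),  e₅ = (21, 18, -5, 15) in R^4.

e₁ + 3e₂ - e₃ + e₅ = 0

Write the vectors as columns of a matrix and find a nonzero vector in its null space.
One solution (up to scaling) is (1, 3, -1, 0, 1).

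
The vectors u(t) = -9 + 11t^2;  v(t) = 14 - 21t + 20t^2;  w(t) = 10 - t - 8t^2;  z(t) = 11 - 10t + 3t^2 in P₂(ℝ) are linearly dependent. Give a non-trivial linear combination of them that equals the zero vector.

Pass to coordinate vectors relative to the basis {1, t, t^2}.
Set up α₁u + … + α₄z = 0 and solve the homogeneous system.
One solution (up to scaling) is (2, -1, 1, 2).

2u - v + w + 2z = 0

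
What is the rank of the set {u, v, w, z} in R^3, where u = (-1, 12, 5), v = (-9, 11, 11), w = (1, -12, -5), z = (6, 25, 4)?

Apply Gaussian elimination to the matrix whose rows are u, v, w, z.
There are 2 pivot columns, so rank = 2.
(With 4 elements in a 3-dimensional space the rank is at most 3.)

2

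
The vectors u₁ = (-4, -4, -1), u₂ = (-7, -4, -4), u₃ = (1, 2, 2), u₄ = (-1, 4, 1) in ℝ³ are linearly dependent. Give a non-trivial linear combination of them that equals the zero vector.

u₁ - u₂ - 2u₃ + u₄ = 0

Row-reduce the matrix with u₁, u₂, u₃, u₄ as columns; the null space gives the coefficients.
A generator of the null space is (1, -1, -2, 1).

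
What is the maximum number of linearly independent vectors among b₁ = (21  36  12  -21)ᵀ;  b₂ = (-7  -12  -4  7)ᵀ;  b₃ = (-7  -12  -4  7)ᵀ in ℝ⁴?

Put the 4×3 matrix [b₁|b₂|b₃] into echelon form.
There is 1 pivot column, so rank = 1.

1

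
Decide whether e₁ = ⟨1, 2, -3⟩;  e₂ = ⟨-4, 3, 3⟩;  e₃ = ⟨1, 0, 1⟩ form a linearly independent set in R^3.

Row-reduce the matrix whose columns are e₁, e₂, e₃.
The reduction yields 3 nonzero rows, so the rank is 3.
Since rank = 3 (the number of vectors), the set is linearly independent.

linearly independent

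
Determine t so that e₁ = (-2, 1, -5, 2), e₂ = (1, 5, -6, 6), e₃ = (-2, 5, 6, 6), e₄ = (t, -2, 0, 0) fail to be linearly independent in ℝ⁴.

Dependence holds iff the 4×4 matrix [e₁ e₂ e₃ e₄] is singular.
Cofactor expansion gives det = -48*t - 444.
This vanishes exactly when t = -37/4.

t = -37/4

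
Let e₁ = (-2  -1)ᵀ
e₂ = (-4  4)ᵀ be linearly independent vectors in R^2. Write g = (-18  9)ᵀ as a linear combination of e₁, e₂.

Write g = a₁e₁ + a₂e₂ and equate components.
The system has the unique solution (a₁, a₂) = (3, 3).

g = 3e₁ + 3e₂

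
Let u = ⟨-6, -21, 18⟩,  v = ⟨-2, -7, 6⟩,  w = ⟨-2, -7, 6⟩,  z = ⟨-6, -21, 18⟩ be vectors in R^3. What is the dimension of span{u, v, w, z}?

Row-reduce the 4×3 matrix with these as rows.
The echelon form has 1 nonzero row, so the rank is 1.
(With 4 elements in a 3-dimensional space the rank is at most 3.)

1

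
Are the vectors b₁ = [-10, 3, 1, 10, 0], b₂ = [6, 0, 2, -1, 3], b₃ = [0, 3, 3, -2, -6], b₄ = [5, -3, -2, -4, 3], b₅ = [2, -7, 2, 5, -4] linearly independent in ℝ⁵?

linearly dependent

Form the 5×5 matrix with these as columns; its determinant is 0.
A zero determinant means the columns are linearly dependent.
Indeed b₁ + b₃ + 2b₄ = 0.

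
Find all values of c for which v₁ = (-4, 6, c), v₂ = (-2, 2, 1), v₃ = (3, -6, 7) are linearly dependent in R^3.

Dependence holds iff the 3×3 matrix [v₁ v₂ v₃] is singular.
Expanding, det = 6*c + 22.
Solving 6*c + 22 = 0 yields c = -11/3.

c = -11/3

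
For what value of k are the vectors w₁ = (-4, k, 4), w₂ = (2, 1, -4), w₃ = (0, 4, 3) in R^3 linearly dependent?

k = -22/3

The vectors are dependent exactly when the determinant of the matrix with rows w₁, w₂, w₃ vanishes.
Cofactor expansion gives det = -6*k - 44.
Setting this to zero gives k = -22/3.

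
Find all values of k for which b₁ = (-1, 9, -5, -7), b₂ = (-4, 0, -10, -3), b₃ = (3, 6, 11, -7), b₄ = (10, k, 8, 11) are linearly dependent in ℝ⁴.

k = 41/3

Dependence holds iff the 4×4 matrix [b₁ b₂ b₃ b₄] is singular.
The determinant works out to 180*k - 2460.
This vanishes exactly when k = 41/3.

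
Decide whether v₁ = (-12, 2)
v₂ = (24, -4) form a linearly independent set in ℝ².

Form the 2×2 matrix with these as columns; its determinant is 0.
A zero determinant means the columns are linearly dependent.
Indeed 2v₁ + v₂ = 0.

linearly dependent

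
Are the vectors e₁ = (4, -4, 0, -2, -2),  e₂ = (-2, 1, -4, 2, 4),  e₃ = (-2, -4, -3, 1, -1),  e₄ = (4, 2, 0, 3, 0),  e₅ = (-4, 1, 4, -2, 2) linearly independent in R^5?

Row-reduce the matrix whose columns are e₁, e₂, e₃, e₄, e₅.
The reduction yields 5 nonzero rows, so the rank is 5.
Since rank = 5 (the number of vectors), the set is linearly independent.

linearly independent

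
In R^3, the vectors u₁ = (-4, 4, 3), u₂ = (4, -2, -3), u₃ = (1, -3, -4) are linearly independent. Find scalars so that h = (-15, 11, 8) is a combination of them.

h = 3u₁ - u₂ + u₃

Since u₁, u₂, u₃ are independent, the coefficients expressing h are uniquely determined by a linear system.
Back-substitution yields (a₁, a₂, a₃) = (3, -1, 1).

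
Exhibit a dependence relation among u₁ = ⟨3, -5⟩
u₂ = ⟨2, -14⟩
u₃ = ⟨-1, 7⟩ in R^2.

Solve the homogeneous system with u₁, u₂, u₃ as columns by row-reducing the coefficient matrix.
A generator of the null space is (0, 1, 2).

u₂ + 2u₃ = 0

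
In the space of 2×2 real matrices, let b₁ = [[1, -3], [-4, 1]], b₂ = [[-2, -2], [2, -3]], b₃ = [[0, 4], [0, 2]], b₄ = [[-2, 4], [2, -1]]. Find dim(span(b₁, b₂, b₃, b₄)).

Pass to coordinate vectors with respect to the basis {E₁₁, E₁₂, E₂₁, E₂₂}.
Put the 4×4 matrix [b₁|b₂|b₃|b₄] into echelon form.
Exactly 4 pivots survive; hence the rank is 4.

dim = 4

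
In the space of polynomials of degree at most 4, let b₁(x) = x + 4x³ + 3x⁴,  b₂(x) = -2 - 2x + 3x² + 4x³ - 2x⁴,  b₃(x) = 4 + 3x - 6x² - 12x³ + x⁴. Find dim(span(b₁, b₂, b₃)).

Use coordinates relative to {1, x, …, x⁴}.
Apply Gaussian elimination to the matrix whose rows are b₁, b₂, b₃.
Exactly 2 pivots survive; hence the rank is 2.

2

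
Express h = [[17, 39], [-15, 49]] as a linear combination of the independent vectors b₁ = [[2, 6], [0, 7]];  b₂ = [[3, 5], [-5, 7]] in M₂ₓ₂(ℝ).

Identify each element with its coordinate vector in ℝ⁴ via {E₁₁, E₁₂, E₂₁, E₂₂}.
Write h = a₁b₁ + a₂b₂ and equate components.
The system has the unique solution (a₁, a₂) = (4, 3).

h = 4b₁ + 3b₂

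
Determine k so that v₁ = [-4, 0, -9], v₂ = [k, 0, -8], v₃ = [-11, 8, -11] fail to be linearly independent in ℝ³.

k = -32/9

The vectors are dependent exactly when the determinant of the matrix with rows v₁, v₂, v₃ vanishes.
Expanding, det = -72*k - 256.
This vanishes exactly when k = -32/9.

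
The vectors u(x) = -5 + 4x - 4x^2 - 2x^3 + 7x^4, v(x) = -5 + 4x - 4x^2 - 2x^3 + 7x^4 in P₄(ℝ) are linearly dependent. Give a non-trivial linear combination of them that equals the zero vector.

u - v = 0

Take coordinates with respect to {1, x, …, x^4}.
Solve the homogeneous system with u, v as columns by row-reducing the coefficient matrix.
A generator of the null space is (1, -1).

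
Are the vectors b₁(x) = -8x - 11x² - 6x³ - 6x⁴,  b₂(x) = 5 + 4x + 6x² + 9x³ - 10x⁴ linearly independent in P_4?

Take coordinates with respect to the standard basis {1, x, …, x⁴}.
Row-reduce the matrix whose columns are b₁, b₂.
The reduction yields 2 nonzero rows, so the rank is 2.
Since rank = 2 (the number of vectors), the set is linearly independent.

linearly independent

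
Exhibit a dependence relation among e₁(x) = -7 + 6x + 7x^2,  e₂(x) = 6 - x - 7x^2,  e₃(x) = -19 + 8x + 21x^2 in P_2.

e₁ - 2e₂ - e₃ = 0

Take coordinates with respect to {1, x, x^2}.
Solve the homogeneous system with e₁, e₂, e₃ as columns by row-reducing the coefficient matrix.
The free variable yields coefficients (1, -2, -1) (any nonzero multiple also works).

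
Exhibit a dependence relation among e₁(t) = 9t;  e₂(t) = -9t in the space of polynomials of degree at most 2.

e₁ + e₂ = 0

Write each element as a vector in ℝ³ using {1, t, t²}.
Write the vectors as columns of a matrix and find a nonzero vector in its null space.
One solution (up to scaling) is (1, 1).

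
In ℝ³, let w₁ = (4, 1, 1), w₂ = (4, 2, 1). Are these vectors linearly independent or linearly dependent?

linearly independent

Place the vectors as rows of a 2×3 matrix and reduce to echelon form.
The reduction yields 2 nonzero rows, so the rank is 2.
Since rank = 2 (the number of vectors), the set is linearly independent.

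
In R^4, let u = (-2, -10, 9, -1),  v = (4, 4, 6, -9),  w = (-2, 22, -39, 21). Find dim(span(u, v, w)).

Apply Gaussian elimination to the matrix whose rows are u, v, w.
There are 2 pivot columns, so rank = 2.

2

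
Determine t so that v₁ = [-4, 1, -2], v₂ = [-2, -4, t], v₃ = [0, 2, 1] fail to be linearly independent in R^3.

t = -13/4

The set is linearly dependent precisely when det[v₁; v₂; v₃] = 0.
Cofactor expansion gives det = 8*t + 26.
Solving 8*t + 26 = 0 yields t = -13/4.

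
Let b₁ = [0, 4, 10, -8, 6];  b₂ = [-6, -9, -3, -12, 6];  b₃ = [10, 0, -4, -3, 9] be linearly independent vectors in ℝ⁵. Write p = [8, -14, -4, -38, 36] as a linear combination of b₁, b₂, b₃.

Since b₁, b₂, b₃ are independent, the coefficients expressing p are uniquely determined by a linear system.
The system has the unique solution (c₁, c₂, c₃) = (1, 2, 2).

p = b₁ + 2b₂ + 2b₃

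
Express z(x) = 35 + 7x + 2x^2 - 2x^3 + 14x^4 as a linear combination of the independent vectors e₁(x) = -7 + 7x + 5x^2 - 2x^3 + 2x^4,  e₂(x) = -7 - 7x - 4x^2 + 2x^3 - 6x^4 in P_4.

Work in coordinates with respect to the standard basis {1, x, …, x^4}.
Set up the augmented matrix [e₁ | e₂ | z] and row-reduce.
Back-substitution yields (α₁, α₂) = (-2, -3).

z = -2e₁ - 3e₂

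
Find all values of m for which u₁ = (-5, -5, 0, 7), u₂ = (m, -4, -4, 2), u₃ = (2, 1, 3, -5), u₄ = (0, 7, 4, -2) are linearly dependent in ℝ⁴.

The set is linearly dependent precisely when det[u₁; u₂; u₃; u₄] = 0.
The determinant works out to 189*m - 42.
Setting this to zero gives m = 2/9.

m = 2/9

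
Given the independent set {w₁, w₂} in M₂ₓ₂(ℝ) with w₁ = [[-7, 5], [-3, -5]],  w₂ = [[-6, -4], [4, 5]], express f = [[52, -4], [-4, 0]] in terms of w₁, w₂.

f = -4w₁ - 4w₂

Take coordinate vectors relative to {E₁₁, E₁₂, E₂₁, E₂₂}.
Set up the augmented matrix [w₁ | w₂ | f] and row-reduce.
The system has the unique solution (α₁, α₂) = (-4, -4).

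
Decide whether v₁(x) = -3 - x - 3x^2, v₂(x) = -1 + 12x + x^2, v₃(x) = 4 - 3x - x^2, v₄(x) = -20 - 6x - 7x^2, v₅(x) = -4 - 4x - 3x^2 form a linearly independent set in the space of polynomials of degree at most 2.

linearly dependent

Write each element as a coordinate vector in ℝ³ using {1, x, x^2}.
There are 5 vectors in a 3-dimensional space, so they cannot be linearly independent.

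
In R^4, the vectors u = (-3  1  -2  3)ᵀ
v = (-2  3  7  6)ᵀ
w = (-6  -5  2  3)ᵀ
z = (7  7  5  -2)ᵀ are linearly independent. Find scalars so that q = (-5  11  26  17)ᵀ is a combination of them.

q = u + 2v + 2w + 2z

Write q = α₁u + … + α₄z and equate components.
Row-reducing the augmented matrix gives the unique coefficients (α₁, …, α₄) = (1, 2, 2, 2).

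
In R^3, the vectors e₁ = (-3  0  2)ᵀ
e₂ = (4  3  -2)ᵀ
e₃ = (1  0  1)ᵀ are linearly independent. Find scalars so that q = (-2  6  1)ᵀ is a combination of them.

Set up the augmented matrix [e₁ | e₂ | e₃ | q] and row-reduce.
Back-substitution yields (c₁, c₂, c₃) = (3, 2, -1).

q = 3e₁ + 2e₂ - e₃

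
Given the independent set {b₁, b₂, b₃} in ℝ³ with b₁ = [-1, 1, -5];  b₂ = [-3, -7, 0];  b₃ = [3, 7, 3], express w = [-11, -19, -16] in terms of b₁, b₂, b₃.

w = 2b₁ + b₂ - 2b₃

Set up the augmented matrix [b₁ | b₂ | b₃ | w] and row-reduce.
Row-reducing the augmented matrix gives the unique coefficients (α₁, α₂, α₃) = (2, 1, -2).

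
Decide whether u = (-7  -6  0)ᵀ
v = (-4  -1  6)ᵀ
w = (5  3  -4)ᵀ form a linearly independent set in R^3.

linearly independent

Place the vectors as rows of a 3×3 matrix and reduce to echelon form.
The reduction yields 3 nonzero rows, so the rank is 3.
Since rank = 3 (the number of vectors), the set is linearly independent.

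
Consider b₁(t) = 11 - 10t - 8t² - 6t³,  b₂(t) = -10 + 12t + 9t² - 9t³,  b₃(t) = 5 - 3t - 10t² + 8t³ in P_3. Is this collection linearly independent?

linearly independent

Take coordinates with respect to the standard basis {1, t, …, t³}.
Place the vectors as rows of a 3×4 matrix and reduce to echelon form.
The reduction yields 3 nonzero rows, so the rank is 3.
Since rank = 3 (the number of vectors), the set is linearly independent.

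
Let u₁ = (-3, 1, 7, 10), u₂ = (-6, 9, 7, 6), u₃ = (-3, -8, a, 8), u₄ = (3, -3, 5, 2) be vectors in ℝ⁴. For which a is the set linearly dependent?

a = -9

Place the vectors as rows of a 4×4 matrix; dependence ⇔ determinant zero.
Cofactor expansion gives det = -168*a - 1512.
Setting this to zero gives a = -9.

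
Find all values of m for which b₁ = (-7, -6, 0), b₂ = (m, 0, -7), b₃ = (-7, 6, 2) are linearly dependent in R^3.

m = 49

The vectors are dependent exactly when the determinant of the matrix with rows b₁, b₂, b₃ vanishes.
The determinant works out to 12*m - 588.
Setting this to zero gives m = 49.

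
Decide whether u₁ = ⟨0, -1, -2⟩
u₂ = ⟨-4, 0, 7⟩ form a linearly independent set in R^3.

Place the vectors as rows of a 2×3 matrix and reduce to echelon form.
The reduction yields 2 nonzero rows, so the rank is 2.
Since rank = 2 (the number of vectors), the set is linearly independent.

linearly independent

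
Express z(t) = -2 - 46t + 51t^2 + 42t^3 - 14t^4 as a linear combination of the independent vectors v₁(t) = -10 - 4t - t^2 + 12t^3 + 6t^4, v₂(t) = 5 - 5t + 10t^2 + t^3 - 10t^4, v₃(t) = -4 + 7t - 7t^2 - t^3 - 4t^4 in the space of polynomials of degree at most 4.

z = 3v₁ + 4v₂ - 2v₃

Take coordinate vectors relative to {1, t, …, t^4}.
Set up the augmented matrix [v₁ | v₂ | v₃ | z] and row-reduce.
Back-substitution yields (α₁, α₂, α₃) = (3, 4, -2).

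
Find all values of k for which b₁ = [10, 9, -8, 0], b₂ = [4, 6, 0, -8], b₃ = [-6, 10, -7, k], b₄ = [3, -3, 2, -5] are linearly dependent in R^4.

The set is linearly dependent precisely when det[b₁; b₂; b₃; b₄] = 0.
Expanding, det = 3840 - 288*k.
Solving 3840 - 288*k = 0 yields k = 40/3.

k = 40/3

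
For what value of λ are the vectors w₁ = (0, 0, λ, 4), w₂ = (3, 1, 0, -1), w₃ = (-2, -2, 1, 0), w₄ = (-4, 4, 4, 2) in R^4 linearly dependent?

λ = -16

The set is linearly dependent precisely when det[w₁; w₂; w₃; w₄] = 0.
Expanding, det = 8*λ + 128.
Setting this to zero gives λ = -16.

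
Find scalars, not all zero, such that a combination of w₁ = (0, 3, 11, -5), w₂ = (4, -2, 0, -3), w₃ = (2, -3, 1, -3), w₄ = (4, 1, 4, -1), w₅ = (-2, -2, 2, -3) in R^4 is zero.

w₁ - w₂ + 3w₃ - 2w₄ - 3w₅ = 0

Row-reduce the matrix with w₁, w₂, w₃, w₄, w₅ as columns; the null space gives the coefficients.
One solution (up to scaling) is (1, -1, 3, -2, -3).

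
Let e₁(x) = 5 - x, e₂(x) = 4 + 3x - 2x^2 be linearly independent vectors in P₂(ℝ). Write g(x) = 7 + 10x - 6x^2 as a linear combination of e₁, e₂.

Identify each element with its coordinate vector in ℝ³ via {1, x, x^2}.
Since e₁, e₂ are independent, the coefficients expressing g are uniquely determined by a linear system.
Back-substitution yields (α₁, α₂) = (-1, 3).

g = -e₁ + 3e₂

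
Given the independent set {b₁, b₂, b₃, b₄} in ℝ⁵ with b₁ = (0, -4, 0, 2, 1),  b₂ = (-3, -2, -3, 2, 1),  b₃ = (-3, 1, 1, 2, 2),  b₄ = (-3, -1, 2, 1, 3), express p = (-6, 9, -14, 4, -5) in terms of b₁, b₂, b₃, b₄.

p = -2b₁ + 3b₂ + 3b₃ - 4b₄

Write p = c₁b₁ + … + c₄b₄ and equate components.
Back-substitution yields (c₁, …, c₄) = (-2, 3, 3, -4).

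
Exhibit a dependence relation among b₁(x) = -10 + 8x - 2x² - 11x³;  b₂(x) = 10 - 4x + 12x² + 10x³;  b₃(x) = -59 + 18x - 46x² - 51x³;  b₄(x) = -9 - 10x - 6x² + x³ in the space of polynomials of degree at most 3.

2b₁ - 3b₂ - b₃ + b₄ = 0

Write each element as a vector in ℝ⁴ using {1, x, …, x³}.
Row-reduce the matrix with b₁, b₂, b₃, b₄ as columns; the null space gives the coefficients.
One solution (up to scaling) is (2, -3, -1, 1).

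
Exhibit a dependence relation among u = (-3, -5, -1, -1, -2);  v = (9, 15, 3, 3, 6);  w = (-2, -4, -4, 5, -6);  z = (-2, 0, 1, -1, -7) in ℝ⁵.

Set up α₁u + … + α₄z = 0 and solve the homogeneous system.
The free variable yields coefficients (3, 1, 0, 0) (any nonzero multiple also works).

3u + v = 0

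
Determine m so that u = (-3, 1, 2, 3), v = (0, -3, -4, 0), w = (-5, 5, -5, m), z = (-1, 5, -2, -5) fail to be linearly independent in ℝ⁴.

Dependence holds iff the 4×4 matrix [u v w z] is singular.
Expanding, det = 80*m + 290.
Solving 80*m + 290 = 0 yields m = -29/8.

m = -29/8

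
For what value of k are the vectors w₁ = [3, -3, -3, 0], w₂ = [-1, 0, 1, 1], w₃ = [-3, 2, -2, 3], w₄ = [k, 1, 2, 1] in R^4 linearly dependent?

k = -2

The set is linearly dependent precisely when det[w₁; w₂; w₃; w₄] = 0.
Expanding, det = 21*k + 42.
This vanishes exactly when k = -2.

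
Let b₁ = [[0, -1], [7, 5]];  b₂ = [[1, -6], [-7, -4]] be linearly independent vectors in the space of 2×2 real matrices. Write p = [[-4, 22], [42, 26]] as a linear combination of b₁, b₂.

Work in coordinates with respect to the standard basis {E₁₁, E₁₂, E₂₁, E₂₂}.
Set up the augmented matrix [b₁ | b₂ | p] and row-reduce.
Row-reducing the augmented matrix gives the unique coefficients (α₁, α₂) = (2, -4).

p = 2b₁ - 4b₂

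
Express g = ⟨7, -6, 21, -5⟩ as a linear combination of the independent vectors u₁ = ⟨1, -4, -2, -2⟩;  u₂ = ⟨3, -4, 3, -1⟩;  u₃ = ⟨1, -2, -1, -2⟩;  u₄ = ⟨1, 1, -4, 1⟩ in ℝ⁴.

Write g = c₁u₁ + … + c₄u₄ and equate components.
Back-substitution yields (c₁, …, c₄) = (-4, 3, 4, -2).

g = -4u₁ + 3u₂ + 4u₃ - 2u₄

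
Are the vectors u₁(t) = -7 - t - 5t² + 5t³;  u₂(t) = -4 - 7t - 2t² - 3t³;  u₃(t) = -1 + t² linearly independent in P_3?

Write each element as a coordinate vector in ℝ⁴ using {1, t, …, t³}.
Row-reduce the matrix whose columns are u₁, u₂, u₃.
The reduction yields 3 nonzero rows, so the rank is 3.
Since rank = 3 (the number of vectors), the set is linearly independent.

linearly independent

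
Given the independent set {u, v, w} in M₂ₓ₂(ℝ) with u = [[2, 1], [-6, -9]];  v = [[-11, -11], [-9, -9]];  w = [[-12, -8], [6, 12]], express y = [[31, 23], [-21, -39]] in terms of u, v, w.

y = 4u - v - w

Identify each element with its coordinate vector in ℝ⁴ via {E₁₁, E₁₂, E₂₁, E₂₂}.
Set up the augmented matrix [u | v | w | y] and row-reduce.
The system has the unique solution (a₁, a₂, a₃) = (4, -1, -1).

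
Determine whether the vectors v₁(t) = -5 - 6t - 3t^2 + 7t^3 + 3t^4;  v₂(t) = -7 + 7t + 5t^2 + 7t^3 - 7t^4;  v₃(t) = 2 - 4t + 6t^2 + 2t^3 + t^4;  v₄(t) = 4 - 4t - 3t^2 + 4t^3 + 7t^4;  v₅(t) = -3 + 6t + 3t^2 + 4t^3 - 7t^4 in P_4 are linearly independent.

Write each element as a coordinate vector in ℝ⁵ using {1, t, …, t^4}.
Place the vectors as rows of a 5×5 matrix and reduce to echelon form.
The reduction yields 5 nonzero rows, so the rank is 5.
Since rank = 5 (the number of vectors), the set is linearly independent.

linearly independent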